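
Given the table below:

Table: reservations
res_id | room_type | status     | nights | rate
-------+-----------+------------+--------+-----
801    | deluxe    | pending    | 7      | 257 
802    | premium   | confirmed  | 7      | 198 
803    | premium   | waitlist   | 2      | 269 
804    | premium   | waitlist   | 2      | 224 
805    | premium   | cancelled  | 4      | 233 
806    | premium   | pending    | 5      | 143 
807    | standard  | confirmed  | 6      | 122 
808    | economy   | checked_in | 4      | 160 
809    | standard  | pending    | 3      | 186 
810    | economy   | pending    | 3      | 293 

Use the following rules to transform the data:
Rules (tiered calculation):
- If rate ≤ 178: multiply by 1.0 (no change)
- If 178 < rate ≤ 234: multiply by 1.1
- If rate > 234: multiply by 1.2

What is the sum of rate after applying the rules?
2332.9

Step 1: Tier 1 (rate ≤ 178): 3 records, sum = 425 × 1.0 = 425.0
Step 2: Tier 2 (178 < rate ≤ 234): 4 records, sum = 841 × 1.1 = 925.1
Step 3: Tier 3 (rate > 234): 3 records, sum = 819 × 1.2 = 982.8
Step 4: Final sum = 425.0 + 925.1 + 982.8 = 2332.9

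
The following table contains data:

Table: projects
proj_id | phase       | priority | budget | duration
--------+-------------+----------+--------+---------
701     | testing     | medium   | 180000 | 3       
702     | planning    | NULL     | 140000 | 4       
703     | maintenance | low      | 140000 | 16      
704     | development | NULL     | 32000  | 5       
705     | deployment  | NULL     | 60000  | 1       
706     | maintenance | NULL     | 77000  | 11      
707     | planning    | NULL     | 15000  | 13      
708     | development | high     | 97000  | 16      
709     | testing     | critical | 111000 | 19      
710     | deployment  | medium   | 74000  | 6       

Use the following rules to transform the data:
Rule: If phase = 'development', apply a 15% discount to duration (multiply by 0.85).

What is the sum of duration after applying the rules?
90.85

Step 1: Records with phase = 'development' have total duration = 21
Step 2: Apply multiplier: 21 × 0.85 = 17.85
Step 3: Other records total: 73
Step 4: Final sum = 17.85 + 73 = 90.85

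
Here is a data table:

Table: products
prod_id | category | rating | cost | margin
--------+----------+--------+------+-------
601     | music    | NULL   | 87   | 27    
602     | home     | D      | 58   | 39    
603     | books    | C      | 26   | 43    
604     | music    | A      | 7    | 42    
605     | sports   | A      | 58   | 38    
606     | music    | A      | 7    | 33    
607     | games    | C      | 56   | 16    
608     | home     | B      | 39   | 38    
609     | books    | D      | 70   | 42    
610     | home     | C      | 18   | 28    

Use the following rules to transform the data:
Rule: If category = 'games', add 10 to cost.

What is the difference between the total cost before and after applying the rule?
10

Step 1: Original sum of cost = 426
Step 2: 1 records have category = 'games'
Step 3: Each affected record changes by 10
Step 4: Total change = 1 × 10 = 10
Step 5: New sum = 426 + 10 = 436
Step 6: Difference = |436 - 426| = 10
        (Sum increased by 10)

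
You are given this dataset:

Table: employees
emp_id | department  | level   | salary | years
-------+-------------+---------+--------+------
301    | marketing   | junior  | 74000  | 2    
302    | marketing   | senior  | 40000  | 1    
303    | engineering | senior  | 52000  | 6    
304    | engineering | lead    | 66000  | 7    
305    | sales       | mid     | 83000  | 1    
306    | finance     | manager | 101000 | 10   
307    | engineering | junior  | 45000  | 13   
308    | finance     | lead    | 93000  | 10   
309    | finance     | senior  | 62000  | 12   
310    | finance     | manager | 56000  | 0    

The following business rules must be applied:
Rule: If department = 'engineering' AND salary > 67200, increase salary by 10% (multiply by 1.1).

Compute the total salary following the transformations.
672000

Step 1: Find records where department = 'engineering' AND salary > 67200
Step 2: 0 records match, summing to 0
Step 3: After multiplier: 0 × 1.1 = 0.0
Step 4: Unaffected records sum: 672000
Step 5: Final sum = 0.0 + 672000 = 672000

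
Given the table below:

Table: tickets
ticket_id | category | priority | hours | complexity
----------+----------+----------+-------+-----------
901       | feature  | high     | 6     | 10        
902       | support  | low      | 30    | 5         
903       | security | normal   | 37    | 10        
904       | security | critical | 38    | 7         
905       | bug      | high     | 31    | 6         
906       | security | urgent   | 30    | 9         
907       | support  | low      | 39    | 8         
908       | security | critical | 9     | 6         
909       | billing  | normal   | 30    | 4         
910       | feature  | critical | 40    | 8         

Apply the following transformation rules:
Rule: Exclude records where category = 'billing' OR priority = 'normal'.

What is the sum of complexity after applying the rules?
59

Step 1: Find records where category = 'billing' OR priority = 'normal'
Step 2: 2 records match, summing to 14
Step 3: Original sum: 73
Step 4: Remaining sum = 73 - 14 = 59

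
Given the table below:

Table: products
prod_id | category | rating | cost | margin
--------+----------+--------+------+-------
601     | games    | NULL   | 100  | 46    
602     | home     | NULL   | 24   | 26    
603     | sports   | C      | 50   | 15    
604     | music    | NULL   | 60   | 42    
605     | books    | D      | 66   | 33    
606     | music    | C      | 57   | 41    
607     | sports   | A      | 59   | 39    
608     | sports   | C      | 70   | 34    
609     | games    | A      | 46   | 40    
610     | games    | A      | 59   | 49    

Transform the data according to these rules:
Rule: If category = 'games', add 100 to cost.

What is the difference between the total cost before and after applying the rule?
300

Step 1: Original sum of cost = 591
Step 2: 3 records have category = 'games'
Step 3: Each affected record changes by 100
Step 4: Total change = 3 × 100 = 300
Step 5: New sum = 591 + 300 = 891
Step 6: Difference = |891 - 591| = 300
        (Sum increased by 300)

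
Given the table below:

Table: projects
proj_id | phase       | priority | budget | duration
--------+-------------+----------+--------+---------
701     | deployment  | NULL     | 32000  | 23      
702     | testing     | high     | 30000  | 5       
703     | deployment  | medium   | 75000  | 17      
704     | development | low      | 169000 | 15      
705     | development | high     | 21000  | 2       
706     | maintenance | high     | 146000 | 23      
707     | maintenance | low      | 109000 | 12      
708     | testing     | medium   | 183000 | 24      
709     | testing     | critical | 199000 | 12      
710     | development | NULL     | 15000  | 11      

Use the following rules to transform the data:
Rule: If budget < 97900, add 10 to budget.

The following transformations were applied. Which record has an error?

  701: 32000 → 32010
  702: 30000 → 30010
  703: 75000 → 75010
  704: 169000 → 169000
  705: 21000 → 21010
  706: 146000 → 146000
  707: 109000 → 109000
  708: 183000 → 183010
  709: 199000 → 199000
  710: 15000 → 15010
Record 708 has an error. The correct transformed value should be 183000, not 183010.

Step 1: Check each record against the rule
Step 2: Record 708 has budget = 183000
Step 3: Since 183000 >= 97900, the bonus should not have been applied
Step 4: Correct value = 183000, but claimed value = 183010
Conclusion: Record 708 has the error.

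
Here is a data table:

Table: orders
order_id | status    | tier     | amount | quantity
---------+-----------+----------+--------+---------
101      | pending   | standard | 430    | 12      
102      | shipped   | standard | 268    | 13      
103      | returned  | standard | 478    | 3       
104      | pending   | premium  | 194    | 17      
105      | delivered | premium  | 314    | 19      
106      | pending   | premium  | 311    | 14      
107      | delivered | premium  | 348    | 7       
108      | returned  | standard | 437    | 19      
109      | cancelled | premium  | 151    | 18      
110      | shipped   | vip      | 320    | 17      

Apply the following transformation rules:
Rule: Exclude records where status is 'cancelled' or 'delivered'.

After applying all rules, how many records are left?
7

Step 1: Count records to exclude
  - 1 (cancelled) + 2 (delivered) = 3 records
Step 2: Total records: 10
Step 3: Remaining = 10 - 3 = 7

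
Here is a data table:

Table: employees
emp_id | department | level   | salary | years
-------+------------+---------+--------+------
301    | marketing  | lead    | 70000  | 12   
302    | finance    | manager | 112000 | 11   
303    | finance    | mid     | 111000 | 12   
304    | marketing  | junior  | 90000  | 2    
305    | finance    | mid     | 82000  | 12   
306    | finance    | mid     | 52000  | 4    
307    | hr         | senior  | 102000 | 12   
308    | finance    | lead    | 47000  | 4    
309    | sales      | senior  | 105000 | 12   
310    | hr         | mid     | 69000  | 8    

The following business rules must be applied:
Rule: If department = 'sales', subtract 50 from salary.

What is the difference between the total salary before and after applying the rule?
50

Step 1: Original sum of salary = 840000
Step 2: 1 records have department = 'sales'
Step 3: Each affected record changes by -50
Step 4: Total change = 1 × -50 = -50
Step 5: New sum = 840000 + -50 = 839950
Step 6: Difference = |839950 - 840000| = 50
        (Sum decreased by 50)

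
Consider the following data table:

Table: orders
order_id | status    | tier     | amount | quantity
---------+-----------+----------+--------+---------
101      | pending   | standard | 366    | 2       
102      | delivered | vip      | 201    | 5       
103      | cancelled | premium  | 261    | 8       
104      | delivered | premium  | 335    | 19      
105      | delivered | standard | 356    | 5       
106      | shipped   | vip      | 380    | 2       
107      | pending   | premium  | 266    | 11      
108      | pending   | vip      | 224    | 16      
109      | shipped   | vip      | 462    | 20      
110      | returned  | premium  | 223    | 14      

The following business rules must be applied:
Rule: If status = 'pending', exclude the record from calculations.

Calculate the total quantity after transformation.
73

Step 1: Identify records where status = 'pending'
Step 2: The excluded records sum to 29
Step 3: Original total quantity = 102
Step 4: Remaining total = 102 - 29 = 73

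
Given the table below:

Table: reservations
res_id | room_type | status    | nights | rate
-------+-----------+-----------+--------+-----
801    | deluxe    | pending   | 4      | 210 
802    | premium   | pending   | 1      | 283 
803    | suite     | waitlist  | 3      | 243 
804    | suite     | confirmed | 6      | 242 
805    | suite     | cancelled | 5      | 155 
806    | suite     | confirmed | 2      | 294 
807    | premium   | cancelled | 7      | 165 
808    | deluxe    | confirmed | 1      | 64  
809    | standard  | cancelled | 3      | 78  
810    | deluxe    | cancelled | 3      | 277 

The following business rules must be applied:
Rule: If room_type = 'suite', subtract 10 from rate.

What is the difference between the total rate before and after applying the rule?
40

Step 1: Original sum of rate = 2011
Step 2: 4 records have room_type = 'suite'
Step 3: Each affected record changes by -10
Step 4: Total change = 4 × -10 = -40
Step 5: New sum = 2011 + -40 = 1971
Step 6: Difference = |1971 - 2011| = 40
        (Sum decreased by 40)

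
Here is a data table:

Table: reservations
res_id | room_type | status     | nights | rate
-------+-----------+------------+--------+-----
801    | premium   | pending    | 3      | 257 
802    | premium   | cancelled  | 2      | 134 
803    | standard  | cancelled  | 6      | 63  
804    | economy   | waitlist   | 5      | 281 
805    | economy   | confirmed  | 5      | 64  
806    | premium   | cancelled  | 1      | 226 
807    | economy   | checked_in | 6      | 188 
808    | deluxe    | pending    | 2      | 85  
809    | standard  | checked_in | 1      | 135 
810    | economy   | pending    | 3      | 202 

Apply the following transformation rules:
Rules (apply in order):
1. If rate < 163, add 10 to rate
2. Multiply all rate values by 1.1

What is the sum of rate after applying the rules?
1853.5

Step 1: Apply Rule 1 - Add 10 to records with rate < 163
  - 5 records affected: 481 + (5 × 10) = 531
  - Unaffected records: 1154
  - Sum after Rule 1: 1685
Step 2: Apply Rule 2 - Multiply all by 1.1
  - 1685 × 1.1 = 1853.5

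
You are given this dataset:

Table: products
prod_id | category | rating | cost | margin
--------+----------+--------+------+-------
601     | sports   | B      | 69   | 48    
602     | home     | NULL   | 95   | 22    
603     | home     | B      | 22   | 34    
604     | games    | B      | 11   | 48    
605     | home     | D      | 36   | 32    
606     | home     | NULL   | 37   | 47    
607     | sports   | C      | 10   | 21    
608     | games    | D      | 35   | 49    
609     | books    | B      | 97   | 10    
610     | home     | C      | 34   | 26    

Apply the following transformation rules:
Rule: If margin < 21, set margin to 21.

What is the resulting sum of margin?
348

Step 1: 1 records have margin < 21
Step 2: These records originally summed to 10
Step 3: After setting to minimum: 1 × 21 = 21
Step 4: Unaffected records sum: 327
Step 5: Final sum = 21 + 327 = 348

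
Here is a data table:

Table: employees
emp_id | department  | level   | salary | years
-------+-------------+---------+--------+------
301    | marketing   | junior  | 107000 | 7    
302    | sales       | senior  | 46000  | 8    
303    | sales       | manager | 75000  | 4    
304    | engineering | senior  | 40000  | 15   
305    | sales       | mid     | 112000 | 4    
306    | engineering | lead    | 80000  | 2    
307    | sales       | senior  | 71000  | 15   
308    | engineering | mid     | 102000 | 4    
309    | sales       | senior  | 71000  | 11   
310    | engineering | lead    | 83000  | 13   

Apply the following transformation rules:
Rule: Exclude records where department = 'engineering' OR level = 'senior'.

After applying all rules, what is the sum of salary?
294000

Step 1: Find records where department = 'engineering' OR level = 'senior'
Step 2: 7 records match, summing to 493000
Step 3: Original sum: 787000
Step 4: Remaining sum = 787000 - 493000 = 294000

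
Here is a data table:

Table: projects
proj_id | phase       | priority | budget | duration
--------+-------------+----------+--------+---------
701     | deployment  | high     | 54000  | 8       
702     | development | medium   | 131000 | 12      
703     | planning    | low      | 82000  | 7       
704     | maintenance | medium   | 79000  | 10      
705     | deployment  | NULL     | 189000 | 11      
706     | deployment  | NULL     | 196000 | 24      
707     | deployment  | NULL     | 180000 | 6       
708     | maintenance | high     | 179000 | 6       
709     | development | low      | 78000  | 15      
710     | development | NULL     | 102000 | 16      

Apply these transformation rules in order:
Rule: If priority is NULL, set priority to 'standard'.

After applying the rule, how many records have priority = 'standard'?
4

Step 1: Count records where priority IS NULL
Step 2: Found 4 records with NULL priority
Step 3: These records will have priority set to 'standard'
Step 4: Records already having priority = 'standard': 0
Step 5: Answer: 4 + 0 = 4 records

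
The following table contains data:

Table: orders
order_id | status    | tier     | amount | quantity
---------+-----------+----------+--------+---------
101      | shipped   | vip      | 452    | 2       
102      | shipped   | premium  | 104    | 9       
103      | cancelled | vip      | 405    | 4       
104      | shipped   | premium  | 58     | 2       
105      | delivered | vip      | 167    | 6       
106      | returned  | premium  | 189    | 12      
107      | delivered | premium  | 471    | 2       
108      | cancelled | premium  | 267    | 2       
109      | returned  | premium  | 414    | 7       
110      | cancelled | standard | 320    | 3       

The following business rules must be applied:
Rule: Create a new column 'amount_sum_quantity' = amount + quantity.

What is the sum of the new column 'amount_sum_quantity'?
2896

Step 1: For each record, compute amount + quantity
Example calculations:
  452 + 2 = 454
  104 + 9 = 113
  405 + 4 = 409
  ...
Step 2: Sum all derived values
Step 3: Total = 2896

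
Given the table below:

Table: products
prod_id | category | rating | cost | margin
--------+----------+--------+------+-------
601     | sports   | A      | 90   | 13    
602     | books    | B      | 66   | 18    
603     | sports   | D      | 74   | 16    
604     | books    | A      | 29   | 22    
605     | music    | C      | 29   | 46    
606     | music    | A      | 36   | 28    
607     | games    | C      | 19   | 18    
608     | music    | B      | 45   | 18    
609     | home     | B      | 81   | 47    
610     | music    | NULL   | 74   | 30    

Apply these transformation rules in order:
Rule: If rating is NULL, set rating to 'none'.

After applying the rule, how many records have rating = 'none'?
1

Step 1: Count records where rating IS NULL
Step 2: Found 1 records with NULL rating
Step 3: These records will have rating set to 'none'
Step 4: Records already having rating = 'none': 0
Step 5: Answer: 1 + 0 = 1 records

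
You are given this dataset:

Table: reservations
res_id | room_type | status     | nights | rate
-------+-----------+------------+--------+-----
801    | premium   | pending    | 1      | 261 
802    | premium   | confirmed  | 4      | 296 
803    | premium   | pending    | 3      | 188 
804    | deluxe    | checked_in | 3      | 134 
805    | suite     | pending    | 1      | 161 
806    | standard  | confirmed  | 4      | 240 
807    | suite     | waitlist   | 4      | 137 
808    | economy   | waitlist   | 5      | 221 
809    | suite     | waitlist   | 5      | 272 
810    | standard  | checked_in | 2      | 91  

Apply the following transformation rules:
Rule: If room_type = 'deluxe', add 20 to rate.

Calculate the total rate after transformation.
2021

Step 1: Count records where room_type = 'deluxe': 1
Step 2: Total bonus added: 1 × 20 = 20
Step 3: Original sum of rate: 2001
Step 4: Final sum = 2001 + 20 = 2021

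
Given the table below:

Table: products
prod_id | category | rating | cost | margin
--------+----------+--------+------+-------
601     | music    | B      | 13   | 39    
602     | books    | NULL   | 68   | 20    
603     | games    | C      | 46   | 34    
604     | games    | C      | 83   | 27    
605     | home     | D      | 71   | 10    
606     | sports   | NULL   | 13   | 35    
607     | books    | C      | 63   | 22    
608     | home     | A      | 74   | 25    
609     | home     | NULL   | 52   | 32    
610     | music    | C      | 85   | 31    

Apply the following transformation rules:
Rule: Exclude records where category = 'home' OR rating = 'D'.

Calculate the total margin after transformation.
208

Step 1: Find records where category = 'home' OR rating = 'D'
Step 2: 3 records match, summing to 67
Step 3: Original sum: 275
Step 4: Remaining sum = 275 - 67 = 208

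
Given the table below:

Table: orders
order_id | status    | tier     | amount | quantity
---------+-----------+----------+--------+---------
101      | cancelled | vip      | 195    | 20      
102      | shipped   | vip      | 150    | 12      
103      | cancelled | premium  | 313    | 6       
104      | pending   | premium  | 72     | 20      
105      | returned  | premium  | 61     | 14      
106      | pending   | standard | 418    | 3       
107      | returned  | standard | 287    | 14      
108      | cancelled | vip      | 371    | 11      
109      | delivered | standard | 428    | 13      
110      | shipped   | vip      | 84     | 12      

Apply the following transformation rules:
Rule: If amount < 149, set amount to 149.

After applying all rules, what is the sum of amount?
2609

Step 1: 3 records have amount < 149
Step 2: These records originally summed to 217
Step 3: After setting to minimum: 3 × 149 = 447
Step 4: Unaffected records sum: 2162
Step 5: Final sum = 447 + 2162 = 2609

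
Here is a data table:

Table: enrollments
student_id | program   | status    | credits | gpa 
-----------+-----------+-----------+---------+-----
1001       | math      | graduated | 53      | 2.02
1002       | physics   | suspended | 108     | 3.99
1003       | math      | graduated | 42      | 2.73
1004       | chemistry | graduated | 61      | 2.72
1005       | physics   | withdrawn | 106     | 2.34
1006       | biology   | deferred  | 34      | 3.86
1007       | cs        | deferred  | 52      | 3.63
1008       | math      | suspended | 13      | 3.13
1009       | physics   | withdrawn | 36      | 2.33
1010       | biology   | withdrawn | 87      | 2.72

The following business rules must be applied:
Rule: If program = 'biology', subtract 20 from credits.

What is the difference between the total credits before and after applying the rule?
40

Step 1: Original sum of credits = 592
Step 2: 2 records have program = 'biology'
Step 3: Each affected record changes by -20
Step 4: Total change = 2 × -20 = -40
Step 5: New sum = 592 + -40 = 552
Step 6: Difference = |552 - 592| = 40
        (Sum decreased by 40)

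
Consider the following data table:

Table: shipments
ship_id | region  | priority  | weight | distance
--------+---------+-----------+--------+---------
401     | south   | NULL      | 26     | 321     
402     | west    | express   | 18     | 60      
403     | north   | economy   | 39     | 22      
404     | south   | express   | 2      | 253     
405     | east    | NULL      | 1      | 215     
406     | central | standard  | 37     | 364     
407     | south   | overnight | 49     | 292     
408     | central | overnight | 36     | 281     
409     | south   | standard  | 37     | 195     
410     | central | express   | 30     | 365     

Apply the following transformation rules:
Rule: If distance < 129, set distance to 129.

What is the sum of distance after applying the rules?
2544

Step 1: 2 records have distance < 129
Step 2: These records originally summed to 82
Step 3: After setting to minimum: 2 × 129 = 258
Step 4: Unaffected records sum: 2286
Step 5: Final sum = 258 + 2286 = 2544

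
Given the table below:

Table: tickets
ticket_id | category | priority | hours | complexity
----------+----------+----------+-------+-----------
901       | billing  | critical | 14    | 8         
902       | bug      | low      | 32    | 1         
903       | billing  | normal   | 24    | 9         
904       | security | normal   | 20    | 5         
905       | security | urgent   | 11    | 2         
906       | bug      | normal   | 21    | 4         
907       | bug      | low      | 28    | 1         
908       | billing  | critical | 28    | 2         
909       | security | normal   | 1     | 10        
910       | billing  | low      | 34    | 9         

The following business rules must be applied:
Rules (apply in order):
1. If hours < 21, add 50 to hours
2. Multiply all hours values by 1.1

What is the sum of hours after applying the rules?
454.3

Step 1: Apply Rule 1 - Add 50 to records with hours < 21
  - 4 records affected: 46 + (4 × 50) = 246
  - Unaffected records: 167
  - Sum after Rule 1: 413
Step 2: Apply Rule 2 - Multiply all by 1.1
  - 413 × 1.1 = 454.3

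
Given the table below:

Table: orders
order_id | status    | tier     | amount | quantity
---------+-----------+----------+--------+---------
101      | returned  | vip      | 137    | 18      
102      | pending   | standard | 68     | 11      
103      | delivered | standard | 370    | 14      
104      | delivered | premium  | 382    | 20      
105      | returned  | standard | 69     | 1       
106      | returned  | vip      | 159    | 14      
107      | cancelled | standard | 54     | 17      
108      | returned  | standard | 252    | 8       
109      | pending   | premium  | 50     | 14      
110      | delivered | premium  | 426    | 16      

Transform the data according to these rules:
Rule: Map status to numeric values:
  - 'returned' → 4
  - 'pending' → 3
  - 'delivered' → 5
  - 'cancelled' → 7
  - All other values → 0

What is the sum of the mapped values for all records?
44

Step 1: Apply mapping to each record
Step 2: Count by status:
  'returned': 4 records × 4 = 16
  'pending': 2 records × 3 = 6
  'delivered': 3 records × 5 = 15
  'cancelled': 1 records × 7 = 7
Step 3: Sum all mapped values = 44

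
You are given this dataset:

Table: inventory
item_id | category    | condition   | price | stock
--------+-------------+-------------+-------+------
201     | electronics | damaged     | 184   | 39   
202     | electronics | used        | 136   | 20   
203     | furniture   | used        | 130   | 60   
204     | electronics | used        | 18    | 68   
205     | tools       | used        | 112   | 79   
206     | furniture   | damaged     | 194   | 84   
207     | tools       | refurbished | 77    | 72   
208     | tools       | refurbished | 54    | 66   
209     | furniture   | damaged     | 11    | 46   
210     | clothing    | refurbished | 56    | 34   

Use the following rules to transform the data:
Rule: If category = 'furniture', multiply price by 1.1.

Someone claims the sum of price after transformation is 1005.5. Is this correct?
Yes, the result is correct.

Step 1: Calculate the correct sum after transformation
Step 2: Apply multiplier 1.1 to records where category = 'furniture'
Step 3: Correct result = 1005.5
Step 4: Claimed result = 1005.5
Step 5: 1005.5 = 1005.5 ✓
Conclusion: The claimed result is correct.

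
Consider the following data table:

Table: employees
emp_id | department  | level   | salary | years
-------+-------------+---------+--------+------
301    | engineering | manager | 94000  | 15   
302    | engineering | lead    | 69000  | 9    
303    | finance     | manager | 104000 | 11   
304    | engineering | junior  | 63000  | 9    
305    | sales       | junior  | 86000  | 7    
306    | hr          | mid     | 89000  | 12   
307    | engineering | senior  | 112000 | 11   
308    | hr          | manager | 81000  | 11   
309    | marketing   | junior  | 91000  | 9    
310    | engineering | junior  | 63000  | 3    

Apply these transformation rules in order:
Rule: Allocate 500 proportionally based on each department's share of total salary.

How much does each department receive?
engineering: 235.33, finance: 61.03, hr: 99.77, marketing: 53.4, sales: 50.47

Step 1: Calculate total salary = 852000
Step 2: Calculate each department's proportion:
  engineering: 401000/852000 = 47.07% → 235.33
  finance: 104000/852000 = 12.21% → 61.03
  hr: 170000/852000 = 19.95% → 99.77
  marketing: 91000/852000 = 10.68% → 53.4
  sales: 86000/852000 = 10.09% → 50.47
Step 3: Verify: sum of allocations ≈ 500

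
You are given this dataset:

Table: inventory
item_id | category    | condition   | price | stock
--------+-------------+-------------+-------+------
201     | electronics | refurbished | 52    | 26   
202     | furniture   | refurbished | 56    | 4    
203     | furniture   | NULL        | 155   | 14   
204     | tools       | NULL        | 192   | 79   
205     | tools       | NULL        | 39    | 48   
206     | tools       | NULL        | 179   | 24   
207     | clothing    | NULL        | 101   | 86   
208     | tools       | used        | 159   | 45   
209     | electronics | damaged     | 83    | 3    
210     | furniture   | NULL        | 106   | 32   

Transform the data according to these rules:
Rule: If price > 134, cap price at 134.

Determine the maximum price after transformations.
134

Step 1: Original maximum price = 192
Step 2: Apply cap at 134
Step 3: 4 records had price > 134 and were capped
Step 4: Maximum after transformation = 134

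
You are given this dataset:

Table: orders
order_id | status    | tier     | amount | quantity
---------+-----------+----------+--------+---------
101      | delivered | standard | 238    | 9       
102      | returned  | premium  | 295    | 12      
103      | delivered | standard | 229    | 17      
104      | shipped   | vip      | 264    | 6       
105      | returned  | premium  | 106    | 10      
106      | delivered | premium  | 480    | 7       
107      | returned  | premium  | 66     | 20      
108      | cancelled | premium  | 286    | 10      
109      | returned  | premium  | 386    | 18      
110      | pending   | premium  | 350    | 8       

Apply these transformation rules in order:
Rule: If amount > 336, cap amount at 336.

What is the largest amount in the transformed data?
336

Step 1: Original maximum amount = 480
Step 2: Apply cap at 336
Step 3: 3 records had amount > 336 and were capped
Step 4: Maximum after transformation = 336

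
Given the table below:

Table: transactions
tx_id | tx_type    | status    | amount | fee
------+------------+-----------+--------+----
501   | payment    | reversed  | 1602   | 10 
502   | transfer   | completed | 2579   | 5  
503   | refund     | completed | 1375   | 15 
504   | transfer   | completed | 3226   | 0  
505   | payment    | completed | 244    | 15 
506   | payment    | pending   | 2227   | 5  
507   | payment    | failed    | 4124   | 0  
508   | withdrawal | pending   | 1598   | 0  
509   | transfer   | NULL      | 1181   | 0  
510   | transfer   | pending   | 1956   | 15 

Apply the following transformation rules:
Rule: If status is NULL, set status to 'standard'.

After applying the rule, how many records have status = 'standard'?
1

Step 1: Count records where status IS NULL
Step 2: Found 1 records with NULL status
Step 3: These records will have status set to 'standard'
Step 4: Records already having status = 'standard': 0
Step 5: Answer: 1 + 0 = 1 records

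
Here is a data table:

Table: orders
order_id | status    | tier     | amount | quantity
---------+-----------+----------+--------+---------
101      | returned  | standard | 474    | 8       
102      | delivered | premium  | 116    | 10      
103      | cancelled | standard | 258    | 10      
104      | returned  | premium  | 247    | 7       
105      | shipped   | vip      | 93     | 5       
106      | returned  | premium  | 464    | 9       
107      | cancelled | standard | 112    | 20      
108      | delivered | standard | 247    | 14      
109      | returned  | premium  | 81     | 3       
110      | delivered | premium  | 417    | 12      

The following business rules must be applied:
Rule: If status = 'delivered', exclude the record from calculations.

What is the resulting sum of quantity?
62

Step 1: Identify records where status = 'delivered'
Step 2: The excluded records sum to 36
Step 3: Original total quantity = 98
Step 4: Remaining total = 98 - 36 = 62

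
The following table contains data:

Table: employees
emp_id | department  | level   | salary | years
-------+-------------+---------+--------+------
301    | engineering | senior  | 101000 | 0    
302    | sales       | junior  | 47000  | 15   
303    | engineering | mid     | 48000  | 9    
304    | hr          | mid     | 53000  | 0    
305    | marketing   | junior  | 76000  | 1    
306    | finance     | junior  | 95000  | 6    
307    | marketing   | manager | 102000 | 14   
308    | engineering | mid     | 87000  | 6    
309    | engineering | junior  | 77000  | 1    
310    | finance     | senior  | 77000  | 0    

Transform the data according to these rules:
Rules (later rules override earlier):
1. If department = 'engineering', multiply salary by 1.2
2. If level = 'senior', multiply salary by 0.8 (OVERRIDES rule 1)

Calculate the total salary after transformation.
769800.0

Step 1: Rule 2 takes priority for records with level = 'senior'
  - 2 records: 178000 × 0.8 = 142400.0
Step 2: Rule 1 applies to remaining records with department = 'engineering'
  - 3 records: 212000 × 1.2 = 254400.0
Step 3: Other records unchanged: 373000
Step 4: Final sum = 142400.0 + 254400.0 + 373000 = 769800.0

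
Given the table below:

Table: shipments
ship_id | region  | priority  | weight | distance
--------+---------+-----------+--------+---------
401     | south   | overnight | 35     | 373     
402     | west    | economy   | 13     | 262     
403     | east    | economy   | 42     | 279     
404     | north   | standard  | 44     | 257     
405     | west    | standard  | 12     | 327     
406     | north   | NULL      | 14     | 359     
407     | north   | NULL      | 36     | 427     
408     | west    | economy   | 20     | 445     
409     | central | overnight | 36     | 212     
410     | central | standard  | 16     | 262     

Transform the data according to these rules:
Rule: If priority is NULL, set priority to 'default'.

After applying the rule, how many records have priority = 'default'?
2

Step 1: Count records where priority IS NULL
Step 2: Found 2 records with NULL priority
Step 3: These records will have priority set to 'default'
Step 4: Records already having priority = 'default': 0
Step 5: Answer: 2 + 0 = 2 records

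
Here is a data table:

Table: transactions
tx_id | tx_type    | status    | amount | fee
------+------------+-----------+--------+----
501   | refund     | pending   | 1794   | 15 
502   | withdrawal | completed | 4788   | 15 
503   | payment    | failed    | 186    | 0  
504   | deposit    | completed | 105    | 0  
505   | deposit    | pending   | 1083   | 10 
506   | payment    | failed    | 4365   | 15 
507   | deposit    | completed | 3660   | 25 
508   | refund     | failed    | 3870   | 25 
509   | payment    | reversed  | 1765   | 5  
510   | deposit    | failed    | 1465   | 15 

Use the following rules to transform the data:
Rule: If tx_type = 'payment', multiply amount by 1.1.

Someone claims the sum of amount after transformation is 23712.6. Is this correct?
Yes, the result is correct.

Step 1: Calculate the correct sum after transformation
Step 2: Apply multiplier 1.1 to records where tx_type = 'payment'
Step 3: Correct result = 23712.6
Step 4: Claimed result = 23712.6
Step 5: 23712.6 = 23712.6 ✓
Conclusion: The claimed result is correct.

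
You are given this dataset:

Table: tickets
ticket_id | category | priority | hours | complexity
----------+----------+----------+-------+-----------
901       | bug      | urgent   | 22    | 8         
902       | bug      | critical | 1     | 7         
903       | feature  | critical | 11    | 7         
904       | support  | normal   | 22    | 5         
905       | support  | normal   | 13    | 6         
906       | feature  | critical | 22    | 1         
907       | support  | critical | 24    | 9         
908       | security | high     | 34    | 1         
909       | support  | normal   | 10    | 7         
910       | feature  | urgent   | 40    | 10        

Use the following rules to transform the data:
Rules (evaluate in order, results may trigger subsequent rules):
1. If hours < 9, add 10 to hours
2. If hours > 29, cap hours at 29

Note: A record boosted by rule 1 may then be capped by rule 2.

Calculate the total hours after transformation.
193

Step 1: Apply rule 1 to records with hours < 9
  - 1 records get bonus of 10
  - Of these, 0 records then exceed 29 and get capped
Step 2: Apply rule 2 to records with hours > 29
  - 2 records (original) are capped
Step 3: Calculate final sum = 193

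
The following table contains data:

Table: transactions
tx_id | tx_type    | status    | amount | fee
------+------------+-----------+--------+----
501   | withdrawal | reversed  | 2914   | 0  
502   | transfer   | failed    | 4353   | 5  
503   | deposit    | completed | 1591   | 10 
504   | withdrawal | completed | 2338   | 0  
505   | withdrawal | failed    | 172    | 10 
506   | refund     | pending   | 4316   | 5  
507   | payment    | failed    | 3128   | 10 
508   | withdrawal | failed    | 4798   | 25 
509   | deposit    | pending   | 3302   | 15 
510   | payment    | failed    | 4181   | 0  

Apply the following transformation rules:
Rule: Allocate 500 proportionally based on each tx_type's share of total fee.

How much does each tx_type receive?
deposit: 156.25, payment: 62.5, refund: 31.25, transfer: 31.25, withdrawal: 218.75

Step 1: Calculate total fee = 80
Step 2: Calculate each tx_type's proportion:
  deposit: 25/80 = 31.25% → 156.25
  payment: 10/80 = 12.50% → 62.5
  refund: 5/80 = 6.25% → 31.25
  transfer: 5/80 = 6.25% → 31.25
  withdrawal: 35/80 = 43.75% → 218.75
Step 3: Verify: sum of allocations ≈ 500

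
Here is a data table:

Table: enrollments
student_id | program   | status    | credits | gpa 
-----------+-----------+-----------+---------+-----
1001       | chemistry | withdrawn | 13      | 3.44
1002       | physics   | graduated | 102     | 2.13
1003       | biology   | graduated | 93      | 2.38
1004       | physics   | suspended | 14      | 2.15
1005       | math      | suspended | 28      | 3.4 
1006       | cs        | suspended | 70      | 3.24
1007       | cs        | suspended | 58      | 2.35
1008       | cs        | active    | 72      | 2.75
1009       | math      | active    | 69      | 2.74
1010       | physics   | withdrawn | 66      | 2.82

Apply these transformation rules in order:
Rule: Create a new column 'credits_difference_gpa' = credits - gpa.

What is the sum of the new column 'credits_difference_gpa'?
557.6

Step 1: For each record, compute credits - gpa
Example calculations:
  13 - 3.44 = 9.56
  102 - 2.13 = 99.87
  93 - 2.38 = 90.62
  ...
Step 2: Sum all derived values
Step 3: Total = 557.6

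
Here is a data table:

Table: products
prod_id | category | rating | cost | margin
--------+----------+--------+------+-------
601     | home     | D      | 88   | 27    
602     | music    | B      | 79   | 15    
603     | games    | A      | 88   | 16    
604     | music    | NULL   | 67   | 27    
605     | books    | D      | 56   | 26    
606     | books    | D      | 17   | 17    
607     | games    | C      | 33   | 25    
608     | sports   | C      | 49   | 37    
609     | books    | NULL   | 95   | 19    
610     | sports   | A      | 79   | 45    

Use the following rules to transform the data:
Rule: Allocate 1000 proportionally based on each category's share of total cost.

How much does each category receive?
books: 258.06, games: 185.87, home: 135.18, music: 224.27, sports: 196.62

Step 1: Calculate total cost = 651
Step 2: Calculate each category's proportion:
  books: 168/651 = 25.81% → 258.06
  games: 121/651 = 18.59% → 185.87
  home: 88/651 = 13.52% → 135.18
  music: 146/651 = 22.43% → 224.27
  sports: 128/651 = 19.66% → 196.62
Step 3: Verify: sum of allocations ≈ 1000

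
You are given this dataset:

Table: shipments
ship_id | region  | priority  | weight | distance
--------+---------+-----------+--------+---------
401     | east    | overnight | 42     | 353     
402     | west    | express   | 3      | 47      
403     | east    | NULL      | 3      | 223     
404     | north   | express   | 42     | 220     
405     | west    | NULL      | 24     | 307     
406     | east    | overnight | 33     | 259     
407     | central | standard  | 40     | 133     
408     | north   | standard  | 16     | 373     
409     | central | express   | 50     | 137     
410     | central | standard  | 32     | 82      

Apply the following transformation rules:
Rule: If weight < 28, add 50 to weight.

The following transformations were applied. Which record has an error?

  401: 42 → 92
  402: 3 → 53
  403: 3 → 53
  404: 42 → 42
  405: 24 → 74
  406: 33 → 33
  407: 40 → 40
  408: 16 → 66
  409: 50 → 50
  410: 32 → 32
Record 401 has an error. The correct transformed value should be 42, not 92.

Step 1: Check each record against the rule
Step 2: Record 401 has weight = 42
Step 3: Since 42 >= 28, the bonus should not have been applied
Step 4: Correct value = 42, but claimed value = 92
Conclusion: Record 401 has the error.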